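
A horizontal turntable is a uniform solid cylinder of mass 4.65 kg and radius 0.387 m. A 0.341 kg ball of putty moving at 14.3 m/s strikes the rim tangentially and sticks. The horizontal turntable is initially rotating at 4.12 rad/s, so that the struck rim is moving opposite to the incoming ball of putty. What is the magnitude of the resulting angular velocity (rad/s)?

The axle reaction passes through the axle and exerts no torque about it; angular momentum about the axle is conserved through the impact.
I_p = ½(4.65)(0.387)² = 0.3482 kg·m². Taking the sense of the ball of putty's angular momentum as positive, L_{ball} = m v R = (0.341)(14.3)(0.387) = 1.887 kg·m²/s.
L_i = −I_p ω_p + m v R = −(0.3482)(4.12) + 1.887 = 0.4525 kg·m²/s.
After sticking, I_f = I_p + m R² = 0.3482 + (0.341)(0.387)² = 0.3993 kg·m².
ω_f = L_i / I_f = 0.4525 / 0.3993 = 1.133 rad/s.

|ω_f| ≈ 1.13 rad/s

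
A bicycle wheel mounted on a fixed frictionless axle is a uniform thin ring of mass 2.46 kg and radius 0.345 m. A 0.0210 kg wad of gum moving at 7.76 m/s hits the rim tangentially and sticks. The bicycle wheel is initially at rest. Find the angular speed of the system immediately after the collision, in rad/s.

|ω_f| ≈ 0.190 rad/s

The axle reaction passes through the axle and exerts no torque about it; angular momentum about the axle is conserved through the impact.
I_p = (2.46)(0.345)² = 0.2928 kg·m². Taking the sense of the wad of gum's angular momentum as positive, L_{wad} = m v R = (0.0210)(7.76)(0.345) = 0.05622 kg·m²/s.
L_i = 0 + 0.05622 = 0.05622 kg·m²/s.
After sticking, I_f = I_p + m R² = 0.2928 + (0.0210)(0.345)² = 0.2953 kg·m².
ω_f = L_i / I_f = 0.05622 / 0.2953 = 0.1904 rad/s.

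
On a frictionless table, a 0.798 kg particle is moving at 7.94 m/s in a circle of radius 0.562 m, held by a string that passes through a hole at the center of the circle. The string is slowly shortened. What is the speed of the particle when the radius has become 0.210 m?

Central (radial) force ⇒ zero torque about the center ⇒ m v r is constant.
v₂ = v₁ r₁ / r₂ = (7.94)(0.562) / (0.210) = 21.25 m/s.

v₂ ≈ 21.2 m/s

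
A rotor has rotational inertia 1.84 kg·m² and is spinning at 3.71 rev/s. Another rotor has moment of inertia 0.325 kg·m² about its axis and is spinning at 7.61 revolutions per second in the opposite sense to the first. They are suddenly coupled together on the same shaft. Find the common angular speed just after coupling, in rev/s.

No external torque acts about the common axis, so total angular momentum is conserved.
Taking A's sense as positive: L = (1.840)(3.71) − (0.3250)(7.61) = 4.353 kg·m²·rev/s.
Combined I = 1.840 + 0.3250 = 2.165 kg·m².
ω_f = L / I = 4.353 / 2.165 = 2.011 rev/s.

|ω_f| ≈ 2.01 rev/s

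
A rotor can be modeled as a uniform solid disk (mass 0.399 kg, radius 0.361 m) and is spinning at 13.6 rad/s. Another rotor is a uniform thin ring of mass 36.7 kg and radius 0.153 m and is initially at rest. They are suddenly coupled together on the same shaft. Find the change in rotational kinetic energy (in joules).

The coupling torques are internal; angular momentum about the shared axis is conserved.
Moments of inertia: I_A = ½(0.399)(0.361)² = 0.02600 kg·m²; I_B = (36.7)(0.153)² = 0.8591 kg·m².
Taking A's sense as positive: L = (0.02600)(13.6) = 0.3536 kg·m²·rad/s.
Combined I = 0.02600 + 0.8591 = 0.8851 kg·m².
ω_f = L / I = 0.3536 / 0.8851 = 0.3995 rad/s.
KE_i = ½ΣIω² = 2.404 J; KE_f = ½(0.8851)(0.3995)² = 0.07063 J.

ΔKE ≈ -2.33 J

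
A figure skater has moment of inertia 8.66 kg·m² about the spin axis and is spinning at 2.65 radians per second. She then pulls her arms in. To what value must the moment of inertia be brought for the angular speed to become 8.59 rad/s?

I₂ ≈ 2.67 kg·m²

No external torque acts about the spin axis, so angular momentum is conserved.
I₂ = I₁ω₁ / ω₂ = (8.66)(2.65) / (8.59) = 2.672 kg·m².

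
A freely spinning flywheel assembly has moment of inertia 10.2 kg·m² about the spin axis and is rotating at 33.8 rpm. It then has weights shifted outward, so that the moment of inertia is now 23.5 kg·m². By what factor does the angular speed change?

Angular momentum about the spin axis is conserved since the torque about it is zero.
ω₂/ω₁ = I₁/I₂ = 10.20 / 23.50 = 0.4340.

ω₂/ω₁ ≈ 0.434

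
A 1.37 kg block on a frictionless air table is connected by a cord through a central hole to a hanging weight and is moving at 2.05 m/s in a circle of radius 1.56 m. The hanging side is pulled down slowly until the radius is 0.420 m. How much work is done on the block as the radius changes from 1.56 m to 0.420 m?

W ≈ 36.8 J

The only horizontal force on the mass is along the cord (radial), so it exerts no torque about the hole and angular momentum m v r is conserved.
v₂ = v₁ r₁ / r₂ = (2.05)(1.56) / (0.420) = 7.614 m/s.
W = ΔKE = ½m(v₂² − v₁²) = 36.84 J.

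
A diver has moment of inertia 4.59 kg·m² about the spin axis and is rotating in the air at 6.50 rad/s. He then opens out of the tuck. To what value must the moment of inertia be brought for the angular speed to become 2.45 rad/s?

With no external torque about the axis, L is conserved: I₁ω₁ = I₂ω₂.
I₂ = I₁ω₁ / ω₂ = (4.59)(6.50) / (2.45) = 12.18 kg·m².

I₂ ≈ 12.2 kg·m²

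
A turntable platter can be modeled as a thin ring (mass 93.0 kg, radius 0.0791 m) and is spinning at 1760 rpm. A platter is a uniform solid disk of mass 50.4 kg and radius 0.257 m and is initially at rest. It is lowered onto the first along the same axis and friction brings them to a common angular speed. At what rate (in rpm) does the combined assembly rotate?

|ω_f| ≈ 456 rpm

No external torque acts about the common axis, so total angular momentum is conserved.
Moments of inertia: I_A = (93.0)(0.0791)² = 0.5819 kg·m²; I_B = ½(50.4)(0.257)² = 1.664 kg·m².
Taking A's sense as positive: L = (0.5819)(1760) = 1024 kg·m²·rpm.
Combined I = 0.5819 + 1.664 = 2.246 kg·m².
ω_f = L / I = 1024 / 2.246 = 455.9 rpm.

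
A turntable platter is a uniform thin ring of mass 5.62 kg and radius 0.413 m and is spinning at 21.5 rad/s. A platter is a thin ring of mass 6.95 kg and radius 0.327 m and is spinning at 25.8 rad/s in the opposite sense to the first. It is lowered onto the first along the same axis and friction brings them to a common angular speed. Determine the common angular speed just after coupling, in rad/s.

No external torque acts about the common axis, so total angular momentum is conserved.
Moments of inertia: I_A = (5.62)(0.413)² = 0.9586 kg·m²; I_B = (6.95)(0.327)² = 0.7432 kg·m².
Taking A's sense as positive: L = (0.9586)(21.5) − (0.7432)(25.8) = 1.436 kg·m²·rad/s.
Combined I = 0.9586 + 0.7432 = 1.702 kg·m².
ω_f = L / I = 1.436 / 1.702 = 0.8441 rad/s.

|ω_f| ≈ 0.844 rad/s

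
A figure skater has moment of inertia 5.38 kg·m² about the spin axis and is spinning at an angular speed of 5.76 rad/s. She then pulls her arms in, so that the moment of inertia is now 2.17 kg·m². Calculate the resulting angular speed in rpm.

No external torque acts about the spin axis, so angular momentum is conserved.
ω₂ = I₁ω₁ / I₂ = (5.380)(5.76 rad/s) / (2.170) = 14.28 rad/s = 136.4 rpm.

ω₂ ≈ 136 rpm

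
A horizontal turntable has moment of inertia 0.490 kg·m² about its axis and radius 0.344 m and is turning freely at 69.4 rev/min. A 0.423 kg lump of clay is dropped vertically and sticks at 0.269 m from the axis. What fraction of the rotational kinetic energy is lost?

No external torque acts about the axis; L_before = L_after.
Added inertia Σmr² = (0.423)(0.269)² = 0.03061 kg·m²; I_f = 0.4900 + 0.03061 = 0.5206 kg·m².
ω_f = I_p ω_i / I_f = (0.4900)(69.4) / 0.5206 = 65.32 rpm.
KE_i = ½(0.4900)(7.268 rad/s)² = 12.94 J; KE_f = ½(0.5206)(6.840)² = 12.18 J.
Fraction lost = 0.05879.

fraction ≈ 0.0588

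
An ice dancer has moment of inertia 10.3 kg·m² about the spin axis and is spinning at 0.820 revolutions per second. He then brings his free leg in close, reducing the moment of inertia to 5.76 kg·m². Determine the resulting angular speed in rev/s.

No external torque acts about the spin axis, so angular momentum is conserved.
ω₂ = I₁ω₁ / I₂ = (10.30)(0.820 rev/s) / (5.760) = 1.466 rev/s.

ω₂ ≈ 1.47 rev/s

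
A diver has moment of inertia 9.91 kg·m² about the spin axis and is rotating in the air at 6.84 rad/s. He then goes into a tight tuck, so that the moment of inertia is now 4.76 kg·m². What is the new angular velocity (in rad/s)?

No external torque acts about the spin axis, so angular momentum is conserved.
ω₂ = I₁ω₁ / I₂ = (9.910)(6.84 rad/s) / (4.760) = 14.24 rad/s.

ω₂ ≈ 14.2 rad/s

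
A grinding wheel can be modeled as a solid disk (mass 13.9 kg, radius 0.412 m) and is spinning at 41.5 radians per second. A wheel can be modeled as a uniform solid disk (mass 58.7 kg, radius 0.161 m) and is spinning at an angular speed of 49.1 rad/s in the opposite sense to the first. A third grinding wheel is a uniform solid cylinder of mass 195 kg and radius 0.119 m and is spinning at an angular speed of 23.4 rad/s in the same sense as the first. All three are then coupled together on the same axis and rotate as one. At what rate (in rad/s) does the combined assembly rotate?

|ω_f| ≈ 13.2 rad/s

No external torque acts about the common axis, so total angular momentum is conserved.
Moments of inertia: I_A = ½(13.9)(0.412)² = 1.180 kg·m²; I_B = ½(58.7)(0.161)² = 0.7608 kg·m²; I_C = ½(195)(0.119)² = 1.381 kg·m².
Taking A's sense as positive: L = (1.180)(41.5) − (0.7608)(49.1) + (1.381)(23.4) = 43.91 kg·m²·rad/s.
Combined I = 1.180 + 0.7608 + 1.381 = 3.321 kg·m².
ω_f = L / I = 43.91 / 3.321 = 13.22 rad/s.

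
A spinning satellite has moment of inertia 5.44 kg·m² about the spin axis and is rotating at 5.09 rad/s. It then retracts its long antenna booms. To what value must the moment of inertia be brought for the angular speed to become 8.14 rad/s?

With no external torque about the axis, L is conserved: I₁ω₁ = I₂ω₂.
I₂ = I₁ω₁ / ω₂ = (5.44)(5.09) / (8.14) = 3.402 kg·m².

I₂ ≈ 3.40 kg·m²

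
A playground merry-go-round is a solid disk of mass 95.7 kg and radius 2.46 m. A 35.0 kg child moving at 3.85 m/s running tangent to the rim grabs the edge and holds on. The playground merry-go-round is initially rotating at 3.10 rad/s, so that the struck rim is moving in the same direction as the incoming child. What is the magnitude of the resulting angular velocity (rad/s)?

The axle reaction passes through the axle and exerts no torque about it; angular momentum about the axle is conserved through the impact.
I_p = ½(95.7)(2.46)² = 289.6 kg·m². Taking the sense of the child's angular momentum as positive, L_{child} = m v R = (35.0)(3.85)(2.46) = 331.5 kg·m²/s.
L_i = +I_p ω_p + m v R = +(289.6)(3.10) + 331.5 = 1229 kg·m²/s.
After sticking, I_f = I_p + m R² = 289.6 + (35.0)(2.46)² = 501.4 kg·m².
ω_f = L_i / I_f = 1229 / 501.4 = 2.452 rad/s.

|ω_f| ≈ 2.45 rad/s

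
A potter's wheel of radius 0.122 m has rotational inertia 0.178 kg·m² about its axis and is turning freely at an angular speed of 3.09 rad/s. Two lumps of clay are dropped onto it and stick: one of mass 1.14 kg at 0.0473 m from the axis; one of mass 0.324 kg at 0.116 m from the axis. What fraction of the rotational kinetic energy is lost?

fraction ≈ 0.0374

The added mass arrives with no angular momentum about the axis, and any external torque about the axis is negligible, so the system's angular momentum is conserved.
Added inertia Σmr² = (1.14)(0.0473)² + (0.324)(0.116)² = 0.006910 kg·m²; I_f = 0.1780 + 0.006910 = 0.1849 kg·m².
ω_f = I_p ω_i / I_f = (0.1780)(3.09) / 0.1849 = 2.975 rad/s.
KE_i = ½(0.1780)(3.090 rad/s)² = 0.8498 J; KE_f = ½(0.1849)(2.975)² = 0.8180 J.
Fraction lost = 0.03737.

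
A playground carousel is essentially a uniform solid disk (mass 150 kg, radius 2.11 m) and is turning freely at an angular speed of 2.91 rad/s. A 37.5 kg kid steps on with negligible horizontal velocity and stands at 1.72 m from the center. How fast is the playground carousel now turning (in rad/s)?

No external torque acts about the center; L_before = L_after.
I_p = ½(150)(2.11)² = 333.9 kg·m².
Added inertia Σmr² = (37.5)(1.72)² = 110.9 kg·m²; I_f = 333.9 + 110.9 = 444.8 kg·m².
ω_f = I_p ω_i / I_f = (333.9)(2.91) / 444.8 = 2.184 rad/s.

ω_f ≈ 2.18 rad/s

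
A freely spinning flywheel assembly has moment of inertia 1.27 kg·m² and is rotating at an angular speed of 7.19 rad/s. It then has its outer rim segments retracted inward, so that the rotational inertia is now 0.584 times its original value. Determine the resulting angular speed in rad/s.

No external torque acts about the spin axis, so angular momentum is conserved.
I₂ = 0.584 × 1.27 = 0.7417 kg·m².
ω₂ = I₁ω₁ / I₂ = (1.270)(7.19 rad/s) / (0.7417) = 12.31 rad/s.

ω₂ ≈ 12.3 rad/s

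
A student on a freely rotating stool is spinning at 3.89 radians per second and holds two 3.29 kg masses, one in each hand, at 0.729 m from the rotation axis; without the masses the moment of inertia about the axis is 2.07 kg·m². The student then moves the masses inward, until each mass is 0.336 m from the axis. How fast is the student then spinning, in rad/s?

ω₂ ≈ 7.70 rad/s

No external torque acts about the spin axis, so angular momentum is conserved.
I₁ = 2.07 + 2(3.29)(0.729)² = 5.567 kg·m²; I₂ = 2.07 + 2(3.29)(0.336)² = 2.813 kg·m².
ω₂ = I₁ω₁ / I₂ = (5.567)(3.89 rad/s) / (2.813) = 7.699 rad/s.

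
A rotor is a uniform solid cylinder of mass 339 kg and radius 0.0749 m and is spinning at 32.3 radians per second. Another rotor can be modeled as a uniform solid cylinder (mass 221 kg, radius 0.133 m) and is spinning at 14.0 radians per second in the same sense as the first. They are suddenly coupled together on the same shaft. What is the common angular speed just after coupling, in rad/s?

The coupling torques are internal; angular momentum about the shared axis is conserved.
Moments of inertia: I_A = ½(339)(0.0749)² = 0.9509 kg·m²; I_B = ½(221)(0.133)² = 1.955 kg·m².
Taking A's sense as positive: L = (0.9509)(32.3) + (1.955)(14.0) = 58.08 kg·m²·rad/s.
Combined I = 0.9509 + 1.955 = 2.906 kg·m².
ω_f = L / I = 58.08 / 2.906 = 19.99 rad/s.

|ω_f| ≈ 20.0 rad/s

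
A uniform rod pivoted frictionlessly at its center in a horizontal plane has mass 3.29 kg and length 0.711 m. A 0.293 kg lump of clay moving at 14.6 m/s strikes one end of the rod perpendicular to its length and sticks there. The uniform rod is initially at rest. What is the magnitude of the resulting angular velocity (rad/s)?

|ω_f| ≈ 8.66 rad/s

The axle reaction passes through the pivot and exerts no torque about it; angular momentum about the pivot is conserved through the impact.
I_p = (1/12)(3.29)(0.711)² = 0.1386 kg·m². Taking the sense of the lump of clay's angular momentum as positive, L_{lump} = m v R = (0.293)(14.6)(0.711/2) = 1.521 kg·m²/s.
L_i = 0 + 1.521 = 1.521 kg·m²/s.
After sticking, I_f = I_p + m R² = 0.1386 + (0.293)(0.711/2)² = 0.1756 kg·m².
ω_f = L_i / I_f = 1.521 / 0.1756 = 8.659 rad/s.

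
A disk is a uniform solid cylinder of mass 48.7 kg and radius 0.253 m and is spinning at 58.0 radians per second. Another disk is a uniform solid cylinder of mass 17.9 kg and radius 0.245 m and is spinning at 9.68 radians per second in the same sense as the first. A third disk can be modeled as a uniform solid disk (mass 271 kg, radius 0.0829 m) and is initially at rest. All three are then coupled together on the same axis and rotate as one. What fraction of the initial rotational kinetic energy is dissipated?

The coupling torques are internal; angular momentum about the shared axis is conserved.
Moments of inertia: I_A = ½(48.7)(0.253)² = 1.559 kg·m²; I_B = ½(17.9)(0.245)² = 0.5372 kg·m²; I_C = ½(271)(0.0829)² = 0.9312 kg·m².
Taking A's sense as positive: L = (1.559)(58.0) + (0.5372)(9.68) = 95.60 kg·m²·rad/s.
Combined I = 1.559 + 0.5372 + 0.9312 = 3.027 kg·m².
ω_f = L / I = 95.60 / 3.027 = 31.58 rad/s.
KE_i = ½ΣIω² = 2647 J; KE_f = ½(3.027)(31.58)² = 1510 J.
Fraction dissipated = (KE_i − KE_f)/KE_i = 0.4296.

fraction ≈ 0.430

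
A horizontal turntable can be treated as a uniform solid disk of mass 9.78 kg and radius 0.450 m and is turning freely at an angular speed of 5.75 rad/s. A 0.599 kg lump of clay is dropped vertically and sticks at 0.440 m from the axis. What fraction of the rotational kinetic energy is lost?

The added mass arrives with no angular momentum about the axis, and any external torque about the axis is negligible, so the system's angular momentum is conserved.
I_p = ½(9.78)(0.450)² = 0.9902 kg·m².
Added inertia Σmr² = (0.599)(0.440)² = 0.1160 kg·m²; I_f = 0.9902 + 0.1160 = 1.106 kg·m².
ω_f = I_p ω_i / I_f = (0.9902)(5.75) / 1.106 = 5.147 rad/s.
KE_i = ½(0.9902)(5.750 rad/s)² = 16.37 J; KE_f = ½(1.106)(5.147)² = 14.65 J.
Fraction lost = 0.1048.

fraction ≈ 0.105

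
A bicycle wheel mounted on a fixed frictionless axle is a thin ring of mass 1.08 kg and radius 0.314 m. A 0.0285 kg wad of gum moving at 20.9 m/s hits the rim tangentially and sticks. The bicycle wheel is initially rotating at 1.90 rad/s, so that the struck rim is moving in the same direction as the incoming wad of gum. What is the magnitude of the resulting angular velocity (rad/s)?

The axle reaction passes through the axle and exerts no torque about it; angular momentum about the axle is conserved through the impact.
I_p = (1.08)(0.314)² = 0.1065 kg·m². Taking the sense of the wad of gum's angular momentum as positive, L_{wad} = m v R = (0.0285)(20.9)(0.314) = 0.1870 kg·m²/s.
L_i = +I_p ω_p + m v R = +(0.1065)(1.90) + 0.1870 = 0.3894 kg·m²/s.
After sticking, I_f = I_p + m R² = 0.1065 + (0.0285)(0.314)² = 0.1093 kg·m².
ω_f = L_i / I_f = 0.3894 / 0.1093 = 3.562 rad/s.

|ω_f| ≈ 3.56 rad/s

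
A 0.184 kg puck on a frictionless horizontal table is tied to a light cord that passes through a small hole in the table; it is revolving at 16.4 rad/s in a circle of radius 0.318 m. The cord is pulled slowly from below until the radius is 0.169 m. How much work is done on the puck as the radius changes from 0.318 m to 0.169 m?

No torque about the axis ⇒ m r₁² ω₁ = m r₂² ω₂.
ω₂ = ω₁ (r₁/r₂)² = (16.4)(0.318/0.169)² = 58.07 rad/s.
W = ΔKE = ½m(v₂² − v₁²) = 6.357 J.

W ≈ 6.36 J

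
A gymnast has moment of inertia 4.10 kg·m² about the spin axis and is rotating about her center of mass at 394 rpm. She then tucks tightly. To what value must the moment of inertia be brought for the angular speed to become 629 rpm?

I₂ ≈ 2.57 kg·m²

With no external torque about the axis, L is conserved: I₁ω₁ = I₂ω₂.
I₂ = I₁ω₁ / ω₂ = (4.10)(394) / (629) = 2.568 kg·m².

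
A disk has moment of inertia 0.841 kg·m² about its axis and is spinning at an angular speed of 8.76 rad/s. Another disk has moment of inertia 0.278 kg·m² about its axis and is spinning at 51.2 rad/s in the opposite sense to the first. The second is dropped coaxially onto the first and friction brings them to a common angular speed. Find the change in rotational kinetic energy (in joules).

ΔKE ≈ -376 J

No external torque acts about the common axis, so total angular momentum is conserved.
Taking A's sense as positive: L = (0.8410)(8.76) − (0.2780)(51.2) = -6.866 kg·m²·rad/s.
Combined I = 0.8410 + 0.2780 = 1.119 kg·m².
ω_f = L / I = -6.866 / 1.119 = -6.136 rad/s.
KE_i = ½ΣIω² = 396.6 J; KE_f = ½(1.119)(6.136)² = 21.07 J.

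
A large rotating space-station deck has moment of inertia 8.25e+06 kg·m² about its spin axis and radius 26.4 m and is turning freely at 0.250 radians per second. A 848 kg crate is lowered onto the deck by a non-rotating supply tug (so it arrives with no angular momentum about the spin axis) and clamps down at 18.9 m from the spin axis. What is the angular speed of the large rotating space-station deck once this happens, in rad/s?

No external torque acts about the spin axis; L_before = L_after.
Added inertia Σmr² = (848)(18.9)² = 3.029e+05 kg·m²; I_f = 8.250e+06 + 3.029e+05 = 8.553e+06 kg·m².
ω_f = I_p ω_i / I_f = (8.250e+06)(0.250) / 8.553e+06 = 0.2411 rad/s.

ω_f ≈ 0.241 rad/s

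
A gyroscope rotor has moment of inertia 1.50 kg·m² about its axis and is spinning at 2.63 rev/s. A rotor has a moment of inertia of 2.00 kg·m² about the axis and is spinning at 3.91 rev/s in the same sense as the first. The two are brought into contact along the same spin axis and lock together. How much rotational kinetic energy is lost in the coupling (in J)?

ΔKE lost ≈ 27.7 J

No external torque acts about the common axis, so total angular momentum is conserved.
Taking A's sense as positive: L = (1.500)(2.63) + (2.000)(3.91) = 11.76 kg·m²·rev/s.
Combined I = 1.500 + 2.000 = 3.500 kg·m².
ω_f = L / I = 11.76 / 3.500 = 3.361 rev/s.
KE_i = ½ΣIω² = 808.4 J; KE_f = ½(3.500)(21.12)² = 780.6 J.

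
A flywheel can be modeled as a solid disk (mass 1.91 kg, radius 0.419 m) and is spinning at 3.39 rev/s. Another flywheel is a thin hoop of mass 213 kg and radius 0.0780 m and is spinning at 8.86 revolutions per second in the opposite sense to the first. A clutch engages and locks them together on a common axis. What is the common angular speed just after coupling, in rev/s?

|ω_f| ≈ 7.46 rev/s

The coupling torques are internal; angular momentum about the shared axis is conserved.
Moments of inertia: I_A = ½(1.91)(0.419)² = 0.1677 kg·m²; I_B = (213)(0.0780)² = 1.296 kg·m².
Taking A's sense as positive: L = (0.1677)(3.39) − (1.296)(8.86) = -10.91 kg·m²·rev/s.
Combined I = 0.1677 + 1.296 = 1.464 kg·m².
ω_f = L / I = -10.91 / 1.464 = -7.457 rev/s.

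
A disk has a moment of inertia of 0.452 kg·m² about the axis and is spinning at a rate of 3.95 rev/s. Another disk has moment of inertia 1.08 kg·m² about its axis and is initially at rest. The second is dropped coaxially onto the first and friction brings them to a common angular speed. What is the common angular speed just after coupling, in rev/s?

No external torque acts about the common axis, so total angular momentum is conserved.
Taking A's sense as positive: L = (0.4520)(3.95) = 1.785 kg·m²·rev/s.
Combined I = 0.4520 + 1.080 = 1.532 kg·m².
ω_f = L / I = 1.785 / 1.532 = 1.165 rev/s.

|ω_f| ≈ 1.17 rev/s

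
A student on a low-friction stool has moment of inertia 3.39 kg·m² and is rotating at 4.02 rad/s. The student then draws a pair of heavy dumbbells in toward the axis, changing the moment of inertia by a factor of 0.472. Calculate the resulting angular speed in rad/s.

ω₂ ≈ 8.52 rad/s

No external torque acts about the spin axis, so angular momentum is conserved.
I₂ = 0.472 × 3.39 = 1.600 kg·m².
ω₂ = I₁ω₁ / I₂ = (3.390)(4.02 rad/s) / (1.600) = 8.517 rad/s.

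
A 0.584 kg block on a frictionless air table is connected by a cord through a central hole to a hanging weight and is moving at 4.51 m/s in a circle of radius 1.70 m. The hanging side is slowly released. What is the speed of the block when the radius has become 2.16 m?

The only horizontal force on the mass is along the cord (radial), so it exerts no torque about the hole and angular momentum m v r is conserved.
v₂ = v₁ r₁ / r₂ = (4.51)(1.70) / (2.16) = 3.550 m/s.

v₂ ≈ 3.55 m/s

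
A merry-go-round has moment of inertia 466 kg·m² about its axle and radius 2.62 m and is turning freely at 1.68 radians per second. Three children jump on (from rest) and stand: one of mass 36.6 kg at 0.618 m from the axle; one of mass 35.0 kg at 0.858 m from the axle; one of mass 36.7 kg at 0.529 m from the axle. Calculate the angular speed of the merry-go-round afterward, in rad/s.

The added mass arrives with no angular momentum about the axle, and any external torque about the axle is negligible, so the system's angular momentum is conserved.
Added inertia Σmr² = (36.6)(0.618)² + (35.0)(0.858)² + (36.7)(0.529)² = 50.01 kg·m²; I_f = 466.0 + 50.01 = 516.0 kg·m².
ω_f = I_p ω_i / I_f = (466.0)(1.68) / 516.0 = 1.517 rad/s.

ω_f ≈ 1.52 rad/s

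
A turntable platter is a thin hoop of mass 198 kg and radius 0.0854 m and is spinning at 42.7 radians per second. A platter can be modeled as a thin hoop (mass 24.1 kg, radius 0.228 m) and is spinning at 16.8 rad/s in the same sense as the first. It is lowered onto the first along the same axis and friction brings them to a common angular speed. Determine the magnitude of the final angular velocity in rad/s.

|ω_f| ≈ 30.7 rad/s

No external torque acts about the common axis, so total angular momentum is conserved.
Moments of inertia: I_A = (198)(0.0854)² = 1.444 kg·m²; I_B = (24.1)(0.228)² = 1.253 kg·m².
Taking A's sense as positive: L = (1.444)(42.7) + (1.253)(16.8) = 82.71 kg·m²·rad/s.
Combined I = 1.444 + 1.253 = 2.697 kg·m².
ω_f = L / I = 82.71 / 2.697 = 30.67 rad/s.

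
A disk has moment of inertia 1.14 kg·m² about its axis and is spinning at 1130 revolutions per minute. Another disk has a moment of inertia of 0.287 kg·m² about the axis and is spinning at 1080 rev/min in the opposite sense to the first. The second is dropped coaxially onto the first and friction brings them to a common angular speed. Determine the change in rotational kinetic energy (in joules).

ΔKE ≈ -6140 J

The coupling torques are internal; angular momentum about the shared axis is conserved.
Taking A's sense as positive: L = (1.140)(1130) − (0.2870)(1080) = 978.2 kg·m²·rpm.
Combined I = 1.140 + 0.2870 = 1.427 kg·m².
ω_f = L / I = 978.2 / 1.427 = 685.5 rpm.
KE_i = ½ΣIω² = 9817 J; KE_f = ½(1.427)(71.79)² = 3677 J.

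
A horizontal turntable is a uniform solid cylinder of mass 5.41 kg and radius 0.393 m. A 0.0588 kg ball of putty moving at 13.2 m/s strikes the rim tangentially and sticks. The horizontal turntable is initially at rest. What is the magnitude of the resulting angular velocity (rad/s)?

The axle reaction passes through the axle and exerts no torque about it; angular momentum about the axle is conserved through the impact.
I_p = ½(5.41)(0.393)² = 0.4178 kg·m². Taking the sense of the ball of putty's angular momentum as positive, L_{ball} = m v R = (0.0588)(13.2)(0.393) = 0.3050 kg·m²/s.
L_i = 0 + 0.3050 = 0.3050 kg·m²/s.
After sticking, I_f = I_p + m R² = 0.4178 + (0.0588)(0.393)² = 0.4269 kg·m².
ω_f = L_i / I_f = 0.3050 / 0.4269 = 0.7146 rad/s.

|ω_f| ≈ 0.715 rad/s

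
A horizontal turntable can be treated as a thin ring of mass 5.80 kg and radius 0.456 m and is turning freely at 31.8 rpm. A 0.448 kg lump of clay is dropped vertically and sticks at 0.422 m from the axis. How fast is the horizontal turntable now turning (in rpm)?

ω_f ≈ 29.8 rpm

The added mass arrives with no angular momentum about the axis, and any external torque about the axis is negligible, so the system's angular momentum is conserved.
I_p = (5.80)(0.456)² = 1.206 kg·m².
Added inertia Σmr² = (0.448)(0.422)² = 0.07978 kg·m²; I_f = 1.206 + 0.07978 = 1.286 kg·m².
ω_f = I_p ω_i / I_f = (1.206)(31.8) / 1.286 = 29.83 rpm.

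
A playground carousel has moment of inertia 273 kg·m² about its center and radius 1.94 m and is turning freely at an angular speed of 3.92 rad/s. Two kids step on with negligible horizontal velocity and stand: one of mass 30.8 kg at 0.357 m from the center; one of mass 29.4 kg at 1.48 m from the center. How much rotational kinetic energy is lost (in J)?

The added mass arrives with no angular momentum about the center, and any external torque about the center is negligible, so the system's angular momentum is conserved.
Added inertia Σmr² = (30.8)(0.357)² + (29.4)(1.48)² = 68.32 kg·m²; I_f = 273.0 + 68.32 = 341.3 kg·m².
ω_f = I_p ω_i / I_f = (273.0)(3.92) / 341.3 = 3.135 rad/s.
KE_i = ½(273.0)(3.920 rad/s)² = 2098 J; KE_f = ½(341.3)(3.135)² = 1678 J.

energy lost ≈ 420 J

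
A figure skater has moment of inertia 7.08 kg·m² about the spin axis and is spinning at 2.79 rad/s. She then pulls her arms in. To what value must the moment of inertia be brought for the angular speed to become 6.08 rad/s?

No external torque acts about the spin axis, so angular momentum is conserved.
I₂ = I₁ω₁ / ω₂ = (7.08)(2.79) / (6.08) = 3.249 kg·m².

I₂ ≈ 3.25 kg·m²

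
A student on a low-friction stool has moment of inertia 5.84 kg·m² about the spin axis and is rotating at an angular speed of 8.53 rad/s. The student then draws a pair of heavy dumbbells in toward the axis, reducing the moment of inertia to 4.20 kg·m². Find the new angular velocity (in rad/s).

No external torque acts about the spin axis, so angular momentum is conserved.
ω₂ = I₁ω₁ / I₂ = (5.840)(8.53 rad/s) / (4.200) = 11.86 rad/s.

ω₂ ≈ 11.9 rad/s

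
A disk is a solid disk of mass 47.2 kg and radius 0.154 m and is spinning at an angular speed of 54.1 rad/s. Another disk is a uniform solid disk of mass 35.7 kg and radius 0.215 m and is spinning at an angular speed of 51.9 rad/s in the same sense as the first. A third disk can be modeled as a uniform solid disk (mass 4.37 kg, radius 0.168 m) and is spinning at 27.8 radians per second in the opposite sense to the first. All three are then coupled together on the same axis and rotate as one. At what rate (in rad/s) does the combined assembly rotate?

|ω_f| ≈ 49.4 rad/s

The coupling torques are internal; angular momentum about the shared axis is conserved.
Moments of inertia: I_A = ½(47.2)(0.154)² = 0.5597 kg·m²; I_B = ½(35.7)(0.215)² = 0.8251 kg·m²; I_C = ½(4.37)(0.168)² = 0.06167 kg·m².
Taking A's sense as positive: L = (0.5597)(54.1) + (0.8251)(51.9) − (0.06167)(27.8) = 71.39 kg·m²·rad/s.
Combined I = 0.5597 + 0.8251 + 0.06167 = 1.446 kg·m².
ω_f = L / I = 71.39 / 1.446 = 49.35 rad/s.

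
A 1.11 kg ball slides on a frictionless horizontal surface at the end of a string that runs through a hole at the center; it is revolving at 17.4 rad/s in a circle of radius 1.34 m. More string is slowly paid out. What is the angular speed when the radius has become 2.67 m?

No torque about the axis ⇒ m r₁² ω₁ = m r₂² ω₂.
ω₂ = ω₁ (r₁/r₂)² = (17.4)(1.34/2.67)² = 4.383 rad/s.

ω₂ ≈ 4.38 rad/s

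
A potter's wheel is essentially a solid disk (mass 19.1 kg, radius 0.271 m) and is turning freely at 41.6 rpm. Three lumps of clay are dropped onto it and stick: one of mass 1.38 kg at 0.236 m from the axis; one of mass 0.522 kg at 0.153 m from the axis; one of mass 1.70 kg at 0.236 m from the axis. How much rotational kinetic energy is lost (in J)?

No external torque acts about the axis; L_before = L_after.
I_p = ½(19.1)(0.271)² = 0.7014 kg·m².
Added inertia Σmr² = (1.38)(0.236)² + (0.522)(0.153)² + (1.70)(0.236)² = 0.1838 kg·m²; I_f = 0.7014 + 0.1838 = 0.8851 kg·m².
ω_f = I_p ω_i / I_f = (0.7014)(41.6) / 0.8851 = 32.96 rpm.
KE_i = ½(0.7014)(4.356 rad/s)² = 6.655 J; KE_f = ½(0.8851)(3.452)² = 5.273 J.

energy lost ≈ 1.38 J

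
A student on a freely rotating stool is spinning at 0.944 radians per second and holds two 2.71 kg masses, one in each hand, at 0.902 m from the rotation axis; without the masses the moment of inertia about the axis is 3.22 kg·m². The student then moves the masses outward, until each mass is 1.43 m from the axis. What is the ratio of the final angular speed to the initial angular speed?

ω₂/ω₁ ≈ 0.533

Angular momentum about the spin axis is conserved since the torque about it is zero.
I₁ = 3.22 + 2(2.71)(0.902)² = 7.630 kg·m²; I₂ = 3.22 + 2(2.71)(1.43)² = 14.30 kg·m².
ω₂/ω₁ = I₁/I₂ = 7.630 / 14.30 = 0.5334.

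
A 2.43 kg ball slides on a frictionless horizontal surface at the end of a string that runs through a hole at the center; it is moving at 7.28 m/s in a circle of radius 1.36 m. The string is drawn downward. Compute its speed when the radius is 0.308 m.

The only horizontal force on the mass is along the cord (radial), so it exerts no torque about the hole and angular momentum m v r is conserved.
v₂ = v₁ r₁ / r₂ = (7.28)(1.36) / (0.308) = 32.15 m/s.

v₂ ≈ 32.1 m/s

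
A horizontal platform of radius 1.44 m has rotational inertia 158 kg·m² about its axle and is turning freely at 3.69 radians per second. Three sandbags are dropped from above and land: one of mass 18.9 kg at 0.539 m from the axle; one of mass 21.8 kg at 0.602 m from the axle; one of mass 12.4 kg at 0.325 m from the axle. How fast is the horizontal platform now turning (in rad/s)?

The added mass arrives with no angular momentum about the axle, and any external torque about the axle is negligible, so the system's angular momentum is conserved.
Added inertia Σmr² = (18.9)(0.539)² + (21.8)(0.602)² + (12.4)(0.325)² = 14.70 kg·m²; I_f = 158.0 + 14.70 = 172.7 kg·m².
ω_f = I_p ω_i / I_f = (158.0)(3.69) / 172.7 = 3.376 rad/s.

ω_f ≈ 3.38 rad/s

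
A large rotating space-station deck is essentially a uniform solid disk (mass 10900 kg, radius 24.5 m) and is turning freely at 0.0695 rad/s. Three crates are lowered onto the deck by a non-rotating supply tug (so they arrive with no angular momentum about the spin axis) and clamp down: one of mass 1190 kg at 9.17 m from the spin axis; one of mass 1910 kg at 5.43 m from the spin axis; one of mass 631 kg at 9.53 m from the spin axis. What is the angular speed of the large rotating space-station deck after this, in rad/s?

ω_f ≈ 0.0652 rad/s

The added mass arrives with no angular momentum about the spin axis, and any external torque about the spin axis is negligible, so the system's angular momentum is conserved.
I_p = ½(10900)(24.5)² = 3.271e+06 kg·m².
Added inertia Σmr² = (1190)(9.17)² + (1910)(5.43)² + (631)(9.53)² = 2.137e+05 kg·m²; I_f = 3.271e+06 + 2.137e+05 = 3.485e+06 kg·m².
ω_f = I_p ω_i / I_f = (3.271e+06)(0.0695) / 3.485e+06 = 0.06524 rad/s.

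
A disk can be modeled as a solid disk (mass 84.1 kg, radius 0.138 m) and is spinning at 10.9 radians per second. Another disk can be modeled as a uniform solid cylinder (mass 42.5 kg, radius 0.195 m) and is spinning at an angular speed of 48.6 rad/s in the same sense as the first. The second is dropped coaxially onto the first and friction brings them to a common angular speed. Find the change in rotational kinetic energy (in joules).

ΔKE ≈ -286 J

No external torque acts about the common axis, so total angular momentum is conserved.
Moments of inertia: I_A = ½(84.1)(0.138)² = 0.8008 kg·m²; I_B = ½(42.5)(0.195)² = 0.8080 kg·m².
Taking A's sense as positive: L = (0.8008)(10.9) + (0.8080)(48.6) = 48.00 kg·m²·rad/s.
Combined I = 0.8008 + 0.8080 = 1.609 kg·m².
ω_f = L / I = 48.00 / 1.609 = 29.83 rad/s.
KE_i = ½ΣIω² = 1002 J; KE_f = ½(1.609)(29.83)² = 716.0 J.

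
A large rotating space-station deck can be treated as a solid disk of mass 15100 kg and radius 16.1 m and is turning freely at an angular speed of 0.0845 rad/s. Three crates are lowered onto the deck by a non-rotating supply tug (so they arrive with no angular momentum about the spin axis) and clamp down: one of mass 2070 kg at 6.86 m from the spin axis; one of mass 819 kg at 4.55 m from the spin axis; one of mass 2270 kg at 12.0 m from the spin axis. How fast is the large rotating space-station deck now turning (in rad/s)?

ω_f ≈ 0.0690 rad/s

No external torque acts about the spin axis; L_before = L_after.
I_p = ½(15100)(16.1)² = 1.957e+06 kg·m².
Added inertia Σmr² = (2070)(6.86)² + (819)(4.55)² + (2270)(12.0)² = 4.412e+05 kg·m²; I_f = 1.957e+06 + 4.412e+05 = 2.398e+06 kg·m².
ω_f = I_p ω_i / I_f = (1.957e+06)(0.0845) / 2.398e+06 = 0.06895 rad/s.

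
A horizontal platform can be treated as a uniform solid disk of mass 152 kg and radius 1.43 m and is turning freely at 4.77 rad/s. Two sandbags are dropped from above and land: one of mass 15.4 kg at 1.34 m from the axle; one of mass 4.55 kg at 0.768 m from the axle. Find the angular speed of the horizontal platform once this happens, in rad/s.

ω_f ≈ 3.99 rad/s

No external torque acts about the axle; L_before = L_after.
I_p = ½(152)(1.43)² = 155.4 kg·m².
Added inertia Σmr² = (15.4)(1.34)² + (4.55)(0.768)² = 30.34 kg·m²; I_f = 155.4 + 30.34 = 185.7 kg·m².
ω_f = I_p ω_i / I_f = (155.4)(4.77) / 185.7 = 3.991 rad/s.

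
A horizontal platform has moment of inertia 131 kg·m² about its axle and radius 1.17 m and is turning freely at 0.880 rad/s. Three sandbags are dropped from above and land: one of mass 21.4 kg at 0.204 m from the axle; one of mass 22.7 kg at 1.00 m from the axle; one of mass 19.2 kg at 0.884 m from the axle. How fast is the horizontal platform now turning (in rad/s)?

No external torque acts about the axle; L_before = L_after.
Added inertia Σmr² = (21.4)(0.204)² + (22.7)(1.00)² + (19.2)(0.884)² = 38.59 kg·m²; I_f = 131.0 + 38.59 = 169.6 kg·m².
ω_f = I_p ω_i / I_f = (131.0)(0.880) / 169.6 = 0.6797 rad/s.

ω_f ≈ 0.680 rad/s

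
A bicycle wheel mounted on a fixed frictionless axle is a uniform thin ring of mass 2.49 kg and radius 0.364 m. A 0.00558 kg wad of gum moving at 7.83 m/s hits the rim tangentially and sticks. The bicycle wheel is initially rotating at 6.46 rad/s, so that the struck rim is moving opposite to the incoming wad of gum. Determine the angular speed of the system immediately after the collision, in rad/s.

|ω_f| ≈ 6.40 rad/s

About the axle the impulsive forces during the collision are internal, so angular momentum about that axis is conserved.
I_p = (2.49)(0.364)² = 0.3299 kg·m². Taking the sense of the wad of gum's angular momentum as positive, L_{wad} = m v R = (0.00558)(7.83)(0.364) = 0.01590 kg·m²/s.
L_i = −I_p ω_p + m v R = −(0.3299)(6.46) + 0.01590 = -2.115 kg·m²/s.
After sticking, I_f = I_p + m R² = 0.3299 + (0.00558)(0.364)² = 0.3307 kg·m².
ω_f = L_i / I_f = -2.115 / 0.3307 = -6.397 rad/s.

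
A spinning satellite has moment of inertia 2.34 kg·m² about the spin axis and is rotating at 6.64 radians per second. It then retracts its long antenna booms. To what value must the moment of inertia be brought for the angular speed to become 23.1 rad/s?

No external torque acts about the spin axis, so angular momentum is conserved.
I₂ = I₁ω₁ / ω₂ = (2.34)(6.64) / (23.1) = 0.6726 kg·m².

I₂ ≈ 0.673 kg·m²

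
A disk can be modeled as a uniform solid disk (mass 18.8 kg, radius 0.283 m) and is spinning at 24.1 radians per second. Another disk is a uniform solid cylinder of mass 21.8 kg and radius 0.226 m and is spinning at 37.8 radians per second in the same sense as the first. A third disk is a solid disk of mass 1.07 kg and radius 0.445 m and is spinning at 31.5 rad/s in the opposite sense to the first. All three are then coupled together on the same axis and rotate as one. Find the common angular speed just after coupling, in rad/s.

|ω_f| ≈ 25.3 rad/s

No external torque acts about the common axis, so total angular momentum is conserved.
Moments of inertia: I_A = ½(18.8)(0.283)² = 0.7528 kg·m²; I_B = ½(21.8)(0.226)² = 0.5567 kg·m²; I_C = ½(1.07)(0.445)² = 0.1059 kg·m².
Taking A's sense as positive: L = (0.7528)(24.1) + (0.5567)(37.8) − (0.1059)(31.5) = 35.85 kg·m²·rad/s.
Combined I = 0.7528 + 0.5567 + 0.1059 = 1.416 kg·m².
ω_f = L / I = 35.85 / 1.416 = 25.33 rad/s.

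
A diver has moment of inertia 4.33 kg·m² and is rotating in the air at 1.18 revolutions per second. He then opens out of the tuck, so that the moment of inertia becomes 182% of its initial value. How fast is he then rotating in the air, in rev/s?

ω₂ ≈ 0.648 rev/s

With no external torque about the axis, L is conserved: I₁ω₁ = I₂ω₂.
I₂ = 1.82 × 4.33 = 7.881 kg·m².
ω₂ = I₁ω₁ / I₂ = (4.330)(1.18 rev/s) / (7.881) = 0.6484 rev/s.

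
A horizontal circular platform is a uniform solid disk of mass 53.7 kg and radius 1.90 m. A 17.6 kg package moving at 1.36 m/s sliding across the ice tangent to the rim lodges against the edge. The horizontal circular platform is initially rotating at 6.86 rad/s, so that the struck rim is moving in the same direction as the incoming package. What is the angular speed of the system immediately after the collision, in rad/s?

|ω_f| ≈ 4.43 rad/s

The axle reaction passes through the central axle and exerts no torque about it; angular momentum about the central axle is conserved through the impact.
I_p = ½(53.7)(1.90)² = 96.93 kg·m². Taking the sense of the package's angular momentum as positive, L_{package} = m v R = (17.6)(1.36)(1.90) = 45.48 kg·m²/s.
L_i = +I_p ω_p + m v R = +(96.93)(6.86) + 45.48 = 710.4 kg·m²/s.
After sticking, I_f = I_p + m R² = 96.93 + (17.6)(1.90)² = 160.5 kg·m².
ω_f = L_i / I_f = 710.4 / 160.5 = 4.427 rad/s.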